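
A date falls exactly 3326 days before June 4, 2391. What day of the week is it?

First find the weekday of Jun 4, 2391. Doomsday rule: the anchor day for the 2300s is Wednesday. For year 91: 91÷12 = 7 r 7, and 7÷4 = 1, so 7+7+1 = 15.
Wednesday + 15 ≡ Thursday — that's 2391's doomsday.
In June the doomsday date is Jun 6.
Jun 4 is 2 days before Jun 6; 2 mod 7 = 2, so Thursday − 2 = Tuesday.
3326 mod 7 = 1, so 3326 days before a Tuesday is Tuesday − 1 = Monday.

Monday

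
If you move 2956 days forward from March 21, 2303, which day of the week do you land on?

First find the weekday of Mar 21, 2303. Doomsday rule: the anchor day for the 2300s is Wednesday. For year 03: 3÷12 = 0 r 3, and 3÷4 = 0, so 0+3+0 = 3.
Wednesday + 3 ≡ Saturday — that's 2303's doomsday.
In March the doomsday date is Mar 14.
Mar 21 is 7 days after Mar 14; 7 mod 7 = 0, so Saturday + 0 = Saturday.
2956 mod 7 = 2, so 2956 days after a Saturday is Saturday + 2 = Monday.

Monday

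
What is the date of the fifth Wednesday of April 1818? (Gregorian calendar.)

April 1, 1818 is a Wednesday.
The first Wednesday is therefore April 1 (same day).
The fifth Wednesday is 1 + 4×7 = April 29.

April 29, 1818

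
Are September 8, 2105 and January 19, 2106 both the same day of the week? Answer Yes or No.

Yes

From Sep 8, 2105 to Jan 19, 2106 is 133 days.
133 mod 7 = 0, so they are the same weekday.
(Sep 8, 2105 is a Tuesday; Jan 19, 2106 is a Tuesday.)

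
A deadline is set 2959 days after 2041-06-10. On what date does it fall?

+365 (one year) → Jun 10, 2042 (2594 left).
+365 (one year) → Jun 10, 2043 (2229 left).
+366 (one year; includes Feb 29, 2044) → Jun 10, 2044 (1863 left).
+365 (one year) → Jun 10, 2045 (1498 left).
+365 (one year) → Jun 10, 2046 (1133 left).
+365 (one year) → Jun 10, 2047 (768 left).
+366 (one year; includes Feb 29, 2048) → Jun 10, 2048 (402 left).
+365 (one year) → Jun 10, 2049 (37 left).
Jun has 30 days: +21 → Jul 1, 2049 (16 left).
+16 → Jul 17, 2049.

July 17, 2049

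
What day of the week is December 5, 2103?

Wednesday

Doomsday rule: the anchor day for the 2100s is Sunday. For year 03: 3÷12 = 0 r 3, and 3÷4 = 0, so 0+3+0 = 3.
Sunday + 3 ≡ Wednesday — that's 2103's doomsday.
In December the doomsday date is Dec 12.
Dec 5 is 7 days before Dec 12; 7 mod 7 = 0, so Wednesday − 0 = Wednesday.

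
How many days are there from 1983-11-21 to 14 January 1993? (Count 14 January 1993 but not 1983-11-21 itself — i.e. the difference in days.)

3342

Nov 21, 1983 → Nov 21, 1984: 366 days (Feb 29, 1984 is in that span).
Nov 21, 1984 → Nov 21, 1985: 365 days.
Nov 21, 1985 → Nov 21, 1986: 365 days.
Nov 21, 1986 → Nov 21, 1987: 365 days.
Nov 21, 1987 → Nov 21, 1988: 366 days (Feb 29, 1988 is in that span).
Nov 21, 1988 → Nov 21, 1989: 365 days.
Nov 21, 1989 → Nov 21, 1990: 365 days.
Nov 21, 1990 → Nov 21, 1991: 365 days.
Nov 21, 1991 → Nov 21, 1992: 366 days (Feb 29, 1992 is in that span).
Nov 21, 1992 → Dec 21, 1992: 30 days (November has 30).
Dec 21, 1992 → Jan 14, 1993: 24 days.
Total: 3342 days.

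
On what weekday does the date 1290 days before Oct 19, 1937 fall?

First find the weekday of Oct 19, 1937. Doomsday rule: the anchor day for the 1900s is Wednesday. For year 37: 37÷12 = 3 r 1, and 1÷4 = 0, so 3+1+0 = 4.
Wednesday + 4 ≡ Sunday — that's 1937's doomsday.
In October the doomsday date is Oct 10.
Oct 19 is 9 days after Oct 10; 9 mod 7 = 2, so Sunday + 2 = Tuesday.
1290 mod 7 = 2, so 1290 days before a Tuesday is Tuesday − 2 = Sunday.

Sunday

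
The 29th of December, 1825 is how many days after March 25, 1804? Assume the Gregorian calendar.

7949

Mar 25, 1804 → Mar 25, 1805: 365 days.
Mar 25, 1805 → Mar 25, 1806: 365 days.
Mar 25, 1806 → Mar 25, 1807: 365 days.
Mar 25, 1807 → Mar 25, 1808: 366 days (Feb 29, 1808 is in that span).
Mar 25, 1808 → Mar 25, 1809: 365 days.
Mar 25, 1809 → Mar 25, 1810: 365 days.
Mar 25, 1810 → Mar 25, 1811: 365 days.
Mar 25, 1811 → Mar 25, 1812: 366 days (Feb 29, 1812 is in that span).
Mar 25, 1812 → Mar 25, 1813: 365 days.
Mar 25, 1813 → Mar 25, 1814: 365 days.
Mar 25, 1814 → Mar 25, 1815: 365 days.
Mar 25, 1815 → Mar 25, 1816: 366 days (Feb 29, 1816 is in that span).
Mar 25, 1816 → Mar 25, 1817: 365 days.
Mar 25, 1817 → Mar 25, 1818: 365 days.
Mar 25, 1818 → Mar 25, 1819: 365 days.
Mar 25, 1819 → Mar 25, 1820: 366 days (Feb 29, 1820 is in that span).
Mar 25, 1820 → Mar 25, 1821: 365 days.
Mar 25, 1821 → Mar 25, 1822: 365 days.
Mar 25, 1822 → Mar 25, 1823: 365 days.
Mar 25, 1823 → Mar 25, 1824: 366 days (Feb 29, 1824 is in that span).
Mar 25, 1824 → Mar 25, 1825: 365 days.
Mar 25, 1825 → Apr 25, 1825: 31 days (March has 31).
Apr 25, 1825 → May 25, 1825: 30 days (April has 30).
May 25, 1825 → Jun 25, 1825: 31 days (May has 31).
Jun 25, 1825 → Jul 25, 1825: 30 days (June has 30).
Jul 25, 1825 → Aug 25, 1825: 31 days (July has 31).
Aug 25, 1825 → Sep 25, 1825: 31 days (August has 31).
Sep 25, 1825 → Oct 25, 1825: 30 days (September has 30).
Oct 25, 1825 → Nov 25, 1825: 31 days (October has 31).
Nov 25, 1825 → Dec 25, 1825: 30 days (November has 30).
Dec 25, 1825 → Dec 29, 1825: 4 days.
Total: 7949 days.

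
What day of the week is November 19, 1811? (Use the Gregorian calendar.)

Tuesday

Doomsday rule: the anchor day for the 1800s is Friday. For year 11: 11÷12 = 0 r 11, and 11÷4 = 2, so 0+11+2 = 13.
Friday + 13 ≡ Thursday — that's 1811's doomsday.
In November the doomsday date is Nov 7.
Nov 19 is 12 days after Nov 7; 12 mod 7 = 5, so Thursday + 5 = Tuesday.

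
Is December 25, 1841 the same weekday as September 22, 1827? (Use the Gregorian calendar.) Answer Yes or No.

Yes

From Sep 22, 1827 to Dec 25, 1841 is 5208 days.
5208 mod 7 = 0, so they are the same weekday.
(Sep 22, 1827 is a Saturday; Dec 25, 1841 is a Saturday.)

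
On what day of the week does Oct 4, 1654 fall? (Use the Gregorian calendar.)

Doomsday rule: the anchor day for the 1600s is Tuesday. For year 54: 54÷12 = 4 r 6, and 6÷4 = 1, so 4+6+1 = 11.
Tuesday + 11 ≡ Saturday — that's 1654's doomsday.
In October the doomsday date is Oct 10.
Oct 4 is 6 days before Oct 10; 6 mod 7 = 6, so Saturday − 6 = Sunday.

Sunday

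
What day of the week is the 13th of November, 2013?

Wednesday

Doomsday rule: the anchor day for the 2000s is Tuesday. For year 13: 13÷12 = 1 r 1, and 1÷4 = 0, so 1+1+0 = 2.
Tuesday + 2 ≡ Thursday — that's 2013's doomsday.
In November the doomsday date is Nov 7.
Nov 13 is 6 days after Nov 7; 6 mod 7 = 6, so Thursday + 6 = Wednesday.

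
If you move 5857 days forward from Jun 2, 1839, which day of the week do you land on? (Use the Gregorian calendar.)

Friday

Jun 2, 1839 is a Sunday.
5857 mod 7 = 5, so 5857 days after a Sunday is Sunday + 5 = Friday.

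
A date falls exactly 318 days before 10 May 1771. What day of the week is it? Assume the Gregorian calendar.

May 10, 1771 is a Friday.
318 mod 7 = 3, so 318 days before a Friday is Friday − 3 = Tuesday.

Tuesday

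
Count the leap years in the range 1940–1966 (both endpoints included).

7

Multiples of 4 in [1940,1966]: 7.
Of those, multiples of 100: 0 (not leap unless ÷400).
Multiples of 400: 0.
Leap years = 7 − 0 + 0 = 7.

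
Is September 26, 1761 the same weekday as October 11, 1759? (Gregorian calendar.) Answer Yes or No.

No

From Oct 11, 1759 to Sep 26, 1761 is 716 days.
716 mod 7 = 2, so they are different weekdays.
(Oct 11, 1759 is a Thursday; Sep 26, 1761 is a Saturday.)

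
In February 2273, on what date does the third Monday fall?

February 1, 2273 is a Saturday.
The first Monday is therefore February 3 (2 days later).
The third Monday is 3 + 2×7 = February 17.

February 17, 2273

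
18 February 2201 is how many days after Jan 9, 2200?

405

Jan 9, 2200 → Jan 9, 2201: 365 days.
Jan 9, 2201 → Feb 9, 2201: 31 days (January has 31).
Feb 9, 2201 → Feb 18, 2201: 9 days.
Total: 405 days.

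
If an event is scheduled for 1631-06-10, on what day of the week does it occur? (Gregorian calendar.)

Doomsday rule: the anchor day for the 1600s is Tuesday. For year 31: 31÷12 = 2 r 7, and 7÷4 = 1, so 2+7+1 = 10.
Tuesday + 10 ≡ Friday — that's 1631's doomsday.
In June the doomsday date is Jun 6.
Jun 10 is 4 days after Jun 6; 4 mod 7 = 4, so Friday + 4 = Tuesday.

Tuesday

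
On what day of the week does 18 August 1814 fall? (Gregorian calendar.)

Doomsday rule: the anchor day for the 1800s is Friday. For year 14: 14÷12 = 1 r 2, and 2÷4 = 0, so 1+2+0 = 3.
Friday + 3 ≡ Monday — that's 1814's doomsday.
In August the doomsday date is Aug 8.
Aug 18 is 10 days after Aug 8; 10 mod 7 = 3, so Monday + 3 = Thursday.

Thursday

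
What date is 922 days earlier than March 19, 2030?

September 9, 2027

−365 (one year) → Mar 19, 2029 (557 left).
−365 (one year) → Mar 19, 2028 (192 left).
−19 → Feb 29, 2028 (end of Feb, 29 days; 173 left).
−29 → Jan 31, 2028 (end of Jan, 31 days; 144 left).
−31 → Dec 31, 2027 (end of Dec, 31 days; 113 left).
−31 → Nov 30, 2027 (end of Nov, 30 days; 82 left).
−30 → Oct 31, 2027 (end of Oct, 31 days; 52 left).
−31 → Sep 30, 2027 (end of Sep, 30 days; 21 left).
−21 → Sep 9, 2027.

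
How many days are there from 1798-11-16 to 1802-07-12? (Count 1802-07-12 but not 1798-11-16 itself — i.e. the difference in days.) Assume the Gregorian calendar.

1333

Nov 16, 1798 → Nov 16, 1799: 365 days.
Nov 16, 1799 → Nov 16, 1800: 365 days.
Nov 16, 1800 → Nov 16, 1801: 365 days.
Nov 16, 1801 → Dec 16, 1801: 30 days (November has 30).
Dec 16, 1801 → Jan 16, 1802: 31 days (December has 31).
Jan 16, 1802 → Feb 16, 1802: 31 days (January has 31).
Feb 16, 1802 → Mar 16, 1802: 28 days (February has 28).
Mar 16, 1802 → Apr 16, 1802: 31 days (March has 31).
Apr 16, 1802 → May 16, 1802: 30 days (April has 30).
May 16, 1802 → Jun 16, 1802: 31 days (May has 31).
Jun 16, 1802 → Jul 12, 1802: 26 days.
Total: 1333 days.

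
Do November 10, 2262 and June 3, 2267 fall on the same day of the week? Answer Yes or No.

Yes

From Nov 10, 2262 to Jun 3, 2267 is 1666 days.
1666 mod 7 = 0, so they are the same weekday.
(Nov 10, 2262 is a Monday; Jun 3, 2267 is a Monday.)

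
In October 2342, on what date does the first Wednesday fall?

October 7, 2342

October 1, 2342 is a Thursday.
The first Wednesday is therefore October 7 (6 days later).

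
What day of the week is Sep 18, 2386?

Thursday

Doomsday rule: the anchor day for the 2300s is Wednesday. For year 86: 86÷12 = 7 r 2, and 2÷4 = 0, so 7+2+0 = 9.
Wednesday + 9 ≡ Friday — that's 2386's doomsday.
In September the doomsday date is Sep 5.
Sep 18 is 13 days after Sep 5; 13 mod 7 = 6, so Friday + 6 = Thursday.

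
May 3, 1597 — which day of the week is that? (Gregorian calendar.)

Doomsday rule: the anchor day for the 1500s is Wednesday. For year 97: 97÷12 = 8 r 1, and 1÷4 = 0, so 8+1+0 = 9.
Wednesday + 9 ≡ Friday — that's 1597's doomsday.
In May the doomsday date is May 9.
May 3 is 6 days before May 9; 6 mod 7 = 6, so Friday − 6 = Saturday.

Saturday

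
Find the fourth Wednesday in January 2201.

January 28, 2201

January 1, 2201 is a Thursday.
The first Wednesday is therefore January 7 (6 days later).
The fourth Wednesday is 7 + 3×7 = January 28.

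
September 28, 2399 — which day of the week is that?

Doomsday rule: the anchor day for the 2300s is Wednesday. For year 99: 99÷12 = 8 r 3, and 3÷4 = 0, so 8+3+0 = 11.
Wednesday + 11 ≡ Sunday — that's 2399's doomsday.
In September the doomsday date is Sep 5.
Sep 28 is 23 days after Sep 5; 23 mod 7 = 2, so Sunday + 2 = Tuesday.

Tuesday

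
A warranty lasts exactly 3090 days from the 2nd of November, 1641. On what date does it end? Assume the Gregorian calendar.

+365 (one year) → Nov 2, 1642 (2725 left).
+365 (one year) → Nov 2, 1643 (2360 left).
+366 (one year; includes Feb 29, 1644) → Nov 2, 1644 (1994 left).
+365 (one year) → Nov 2, 1645 (1629 left).
+365 (one year) → Nov 2, 1646 (1264 left).
+365 (one year) → Nov 2, 1647 (899 left).
+366 (one year; includes Feb 29, 1648) → Nov 2, 1648 (533 left).
+365 (one year) → Nov 2, 1649 (168 left).
Nov has 30 days: +29 → Dec 1, 1649 (139 left).
Dec has 31 days: +31 → Jan 1, 1650 (108 left).
Jan has 31 days: +31 → Feb 1, 1650 (77 left).
Feb has 28 days: +28 → Mar 1, 1650 (49 left).
Mar has 31 days: +31 → Apr 1, 1650 (18 left).
+18 → Apr 19, 1650.

April 19, 1650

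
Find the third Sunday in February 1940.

February 18, 1940

February 1, 1940 is a Thursday.
The first Sunday is therefore February 4 (3 days later).
The third Sunday is 4 + 2×7 = February 18.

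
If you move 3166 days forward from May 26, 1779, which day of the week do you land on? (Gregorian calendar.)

Friday

First find the weekday of May 26, 1779. Doomsday rule: the anchor day for the 1700s is Sunday. For year 79: 79÷12 = 6 r 7, and 7÷4 = 1, so 6+7+1 = 14.
Sunday + 14 ≡ Sunday — that's 1779's doomsday.
In May the doomsday date is May 9.
May 26 is 17 days after May 9; 17 mod 7 = 3, so Sunday + 3 = Wednesday.
3166 mod 7 = 2, so 3166 days after a Wednesday is Wednesday + 2 = Friday.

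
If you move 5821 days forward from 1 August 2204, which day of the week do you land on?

First find the weekday of Aug 1, 2204. Doomsday rule: the anchor day for the 2200s is Friday. For year 04: 4÷12 = 0 r 4, and 4÷4 = 1, so 0+4+1 = 5.
Friday + 5 ≡ Wednesday — that's 2204's doomsday.
In August the doomsday date is Aug 8.
Aug 1 is 7 days before Aug 8; 7 mod 7 = 0, so Wednesday − 0 = Wednesday.
5821 mod 7 = 4, so 5821 days after a Wednesday is Wednesday + 4 = Sunday.

Sunday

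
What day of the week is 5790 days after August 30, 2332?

Aug 30, 2332 is a Tuesday.
5790 mod 7 = 1, so 5790 days after a Tuesday is Tuesday + 1 = Wednesday.

Wednesday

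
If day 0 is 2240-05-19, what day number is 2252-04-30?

May 19, 2240 → May 19, 2241: 365 days.
May 19, 2241 → May 19, 2242: 365 days.
May 19, 2242 → May 19, 2243: 365 days.
May 19, 2243 → May 19, 2244: 366 days (Feb 29, 2244 is in that span).
May 19, 2244 → May 19, 2245: 365 days.
May 19, 2245 → May 19, 2246: 365 days.
May 19, 2246 → May 19, 2247: 365 days.
May 19, 2247 → May 19, 2248: 366 days (Feb 29, 2248 is in that span).
May 19, 2248 → May 19, 2249: 365 days.
May 19, 2249 → May 19, 2250: 365 days.
May 19, 2250 → May 19, 2251: 365 days.
May 19, 2251 → Jun 19, 2251: 31 days (May has 31).
Jun 19, 2251 → Jul 19, 2251: 30 days (June has 30).
Jul 19, 2251 → Aug 19, 2251: 31 days (July has 31).
Aug 19, 2251 → Sep 19, 2251: 31 days (August has 31).
Sep 19, 2251 → Oct 19, 2251: 30 days (September has 30).
Oct 19, 2251 → Nov 19, 2251: 31 days (October has 31).
Nov 19, 2251 → Dec 19, 2251: 30 days (November has 30).
Dec 19, 2251 → Jan 19, 2252: 31 days (December has 31).
Jan 19, 2252 → Feb 19, 2252: 31 days (January has 31).
Feb 19, 2252 → Mar 19, 2252: 29 days (February has 29).
Mar 19, 2252 → Apr 19, 2252: 31 days (March has 31).
Apr 19, 2252 → Apr 30, 2252: 11 days.
Total: 4364 days.

4364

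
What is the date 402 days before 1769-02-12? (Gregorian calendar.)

−366 (one year; includes Feb 29, 1768) → Feb 12, 1768 (36 left).
−12 → Jan 31, 1768 (end of Jan, 31 days; 24 left).
−24 → Jan 7, 1768.

January 7, 1768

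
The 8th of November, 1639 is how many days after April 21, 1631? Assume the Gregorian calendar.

3123

Apr 21, 1631 → Apr 21, 1632: 366 days (Feb 29, 1632 is in that span).
Apr 21, 1632 → Apr 21, 1633: 365 days.
Apr 21, 1633 → Apr 21, 1634: 365 days.
Apr 21, 1634 → Apr 21, 1635: 365 days.
Apr 21, 1635 → Apr 21, 1636: 366 days (Feb 29, 1636 is in that span).
Apr 21, 1636 → Apr 21, 1637: 365 days.
Apr 21, 1637 → Apr 21, 1638: 365 days.
Apr 21, 1638 → Apr 21, 1639: 365 days.
Apr 21, 1639 → May 21, 1639: 30 days (April has 30).
May 21, 1639 → Jun 21, 1639: 31 days (May has 31).
Jun 21, 1639 → Jul 21, 1639: 30 days (June has 30).
Jul 21, 1639 → Aug 21, 1639: 31 days (July has 31).
Aug 21, 1639 → Sep 21, 1639: 31 days (August has 31).
Sep 21, 1639 → Oct 21, 1639: 30 days (September has 30).
Oct 21, 1639 → Nov 8, 1639: 18 days.
Total: 3123 days.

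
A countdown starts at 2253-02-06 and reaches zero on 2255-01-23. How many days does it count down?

716

Feb 6, 2253 → Feb 6, 2254: 365 days.
Feb 6, 2254 → Mar 6, 2254: 28 days (February has 28).
Mar 6, 2254 → Apr 6, 2254: 31 days (March has 31).
Apr 6, 2254 → May 6, 2254: 30 days (April has 30).
May 6, 2254 → Jun 6, 2254: 31 days (May has 31).
Jun 6, 2254 → Jul 6, 2254: 30 days (June has 30).
Jul 6, 2254 → Aug 6, 2254: 31 days (July has 31).
Aug 6, 2254 → Sep 6, 2254: 31 days (August has 31).
Sep 6, 2254 → Oct 6, 2254: 30 days (September has 30).
Oct 6, 2254 → Nov 6, 2254: 31 days (October has 31).
Nov 6, 2254 → Dec 6, 2254: 30 days (November has 30).
Dec 6, 2254 → Jan 6, 2255: 31 days (December has 31).
Jan 6, 2255 → Jan 23, 2255: 17 days.
Total: 716 days.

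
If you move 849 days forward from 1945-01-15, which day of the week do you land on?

First find the weekday of Jan 15, 1945. Doomsday rule: the anchor day for the 1900s is Wednesday. For year 45: 45÷12 = 3 r 9, and 9÷4 = 2, so 3+9+2 = 14.
Wednesday + 14 ≡ Wednesday — that's 1945's doomsday.
In January the doomsday date is Jan 3 (1945 is not a leap year).
Jan 15 is 12 days after Jan 3; 12 mod 7 = 5, so Wednesday + 5 = Monday.
849 mod 7 = 2, so 849 days after a Monday is Monday + 2 = Wednesday.

Wednesday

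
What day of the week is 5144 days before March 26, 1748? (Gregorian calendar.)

Wednesday

Mar 26, 1748 is a Tuesday.
5144 mod 7 = 6, so 5144 days before a Tuesday is Tuesday − 6 = Wednesday.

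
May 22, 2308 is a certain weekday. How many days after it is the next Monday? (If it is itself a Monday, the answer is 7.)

3

May 22, 2308 is a Friday.
From Friday to the next Monday is 3 days.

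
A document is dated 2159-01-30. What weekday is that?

Doomsday rule: the anchor day for the 2100s is Sunday. For year 59: 59÷12 = 4 r 11, and 11÷4 = 2, so 4+11+2 = 17.
Sunday + 17 ≡ Wednesday — that's 2159's doomsday.
In January the doomsday date is Jan 3 (2159 is not a leap year).
Jan 30 is 27 days after Jan 3; 27 mod 7 = 6, so Wednesday + 6 = Tuesday.

Tuesday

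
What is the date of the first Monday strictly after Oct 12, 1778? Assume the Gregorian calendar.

October 19, 1778

Oct 12, 1778 is a Monday.
From Monday to the next Monday is 7 days.
Oct 12, 1778 + 7 = Oct 19, 1778.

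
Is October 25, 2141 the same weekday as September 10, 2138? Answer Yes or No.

From Sep 10, 2138 to Oct 25, 2141 is 1141 days.
1141 mod 7 = 0, so they are the same weekday.
(Sep 10, 2138 is a Wednesday; Oct 25, 2141 is a Wednesday.)

Yes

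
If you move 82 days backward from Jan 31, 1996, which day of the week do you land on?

First find the weekday of Jan 31, 1996. Doomsday rule: the anchor day for the 1900s is Wednesday. For year 96: 96÷12 = 8 r 0, and 0÷4 = 0, so 8+0+0 = 8.
Wednesday + 8 ≡ Thursday — that's 1996's doomsday.
In January the doomsday date is Jan 4 (1996 is a leap year (divisible by 4)).
Jan 31 is 27 days after Jan 4; 27 mod 7 = 6, so Thursday + 6 = Wednesday.
82 mod 7 = 5, so 82 days before a Wednesday is Wednesday − 5 = Friday.

Friday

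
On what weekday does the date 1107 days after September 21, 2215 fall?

First find the weekday of Sep 21, 2215. Doomsday rule: the anchor day for the 2200s is Friday. For year 15: 15÷12 = 1 r 3, and 3÷4 = 0, so 1+3+0 = 4.
Friday + 4 ≡ Tuesday — that's 2215's doomsday.
In September the doomsday date is Sep 5.
Sep 21 is 16 days after Sep 5; 16 mod 7 = 2, so Tuesday + 2 = Thursday.
1107 mod 7 = 1, so 1107 days after a Thursday is Thursday + 1 = Friday.

Friday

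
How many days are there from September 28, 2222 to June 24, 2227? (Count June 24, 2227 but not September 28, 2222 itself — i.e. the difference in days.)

Sep 28, 2222 → Sep 28, 2223: 365 days.
Sep 28, 2223 → Sep 28, 2224: 366 days (Feb 29, 2224 is in that span).
Sep 28, 2224 → Sep 28, 2225: 365 days.
Sep 28, 2225 → Sep 28, 2226: 365 days.
Sep 28, 2226 → Oct 28, 2226: 30 days (September has 30).
Oct 28, 2226 → Nov 28, 2226: 31 days (October has 31).
Nov 28, 2226 → Dec 28, 2226: 30 days (November has 30).
Dec 28, 2226 → Jan 28, 2227: 31 days (December has 31).
Jan 28, 2227 → Feb 28, 2227: 31 days (January has 31).
Feb 28, 2227 → Mar 28, 2227: 28 days (February has 28).
Mar 28, 2227 → Apr 28, 2227: 31 days (March has 31).
Apr 28, 2227 → May 28, 2227: 30 days (April has 30).
May 28, 2227 → Jun 24, 2227: 27 days.
Total: 1730 days.

1730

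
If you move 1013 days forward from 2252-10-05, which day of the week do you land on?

First find the weekday of Oct 5, 2252. Doomsday rule: the anchor day for the 2200s is Friday. For year 52: 52÷12 = 4 r 4, and 4÷4 = 1, so 4+4+1 = 9.
Friday + 9 ≡ Sunday — that's 2252's doomsday.
In October the doomsday date is Oct 10.
Oct 5 is 5 days before Oct 10; 5 mod 7 = 5, so Sunday − 5 = Tuesday.
1013 mod 7 = 5, so 1013 days after a Tuesday is Tuesday + 5 = Sunday.

Sunday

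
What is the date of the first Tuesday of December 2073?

December 5, 2073

December 1, 2073 is a Friday.
The first Tuesday is therefore December 5 (4 days later).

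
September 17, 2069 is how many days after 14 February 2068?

Feb 14, 2068 → Feb 14, 2069: 366 days (Feb 29, 2068 is in that span).
Feb 14, 2069 → Mar 14, 2069: 28 days (February has 28).
Mar 14, 2069 → Apr 14, 2069: 31 days (March has 31).
Apr 14, 2069 → May 14, 2069: 30 days (April has 30).
May 14, 2069 → Jun 14, 2069: 31 days (May has 31).
Jun 14, 2069 → Jul 14, 2069: 30 days (June has 30).
Jul 14, 2069 → Aug 14, 2069: 31 days (July has 31).
Aug 14, 2069 → Sep 14, 2069: 31 days (August has 31).
Sep 14, 2069 → Sep 17, 2069: 3 days.
Total: 581 days.

581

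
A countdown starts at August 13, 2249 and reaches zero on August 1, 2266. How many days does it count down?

Aug 13, 2249 → Aug 13, 2250: 365 days.
Aug 13, 2250 → Aug 13, 2251: 365 days.
Aug 13, 2251 → Aug 13, 2252: 366 days (Feb 29, 2252 is in that span).
Aug 13, 2252 → Aug 13, 2253: 365 days.
Aug 13, 2253 → Aug 13, 2254: 365 days.
Aug 13, 2254 → Aug 13, 2255: 365 days.
Aug 13, 2255 → Aug 13, 2256: 366 days (Feb 29, 2256 is in that span).
Aug 13, 2256 → Aug 13, 2257: 365 days.
Aug 13, 2257 → Aug 13, 2258: 365 days.
Aug 13, 2258 → Aug 13, 2259: 365 days.
Aug 13, 2259 → Aug 13, 2260: 366 days (Feb 29, 2260 is in that span).
Aug 13, 2260 → Aug 13, 2261: 365 days.
Aug 13, 2261 → Aug 13, 2262: 365 days.
Aug 13, 2262 → Aug 13, 2263: 365 days.
Aug 13, 2263 → Aug 13, 2264: 366 days (Feb 29, 2264 is in that span).
Aug 13, 2264 → Aug 13, 2265: 365 days.
Aug 13, 2265 → Sep 13, 2265: 31 days (August has 31).
Sep 13, 2265 → Oct 13, 2265: 30 days (September has 30).
Oct 13, 2265 → Nov 13, 2265: 31 days (October has 31).
Nov 13, 2265 → Dec 13, 2265: 30 days (November has 30).
Dec 13, 2265 → Jan 13, 2266: 31 days (December has 31).
Jan 13, 2266 → Feb 13, 2266: 31 days (January has 31).
Feb 13, 2266 → Mar 13, 2266: 28 days (February has 28).
Mar 13, 2266 → Apr 13, 2266: 31 days (March has 31).
Apr 13, 2266 → May 13, 2266: 30 days (April has 30).
May 13, 2266 → Jun 13, 2266: 31 days (May has 31).
Jun 13, 2266 → Jul 13, 2266: 30 days (June has 30).
Jul 13, 2266 → Aug 1, 2266: 19 days.
Total: 6197 days.

6197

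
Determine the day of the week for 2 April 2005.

Saturday

January 1, 2005 is a Saturday.
Jan 1, 2005 → Feb 1, 2005: 31 days (January has 31).
Feb 1, 2005 → Mar 1, 2005: 28 days (February has 28).
Mar 1, 2005 → Apr 1, 2005: 31 days (March has 31).
Apr 1, 2005 → Apr 2, 2005: 1 days.
Total: 91 days.
91 mod 7 = 0, so Saturday + 0 = Saturday.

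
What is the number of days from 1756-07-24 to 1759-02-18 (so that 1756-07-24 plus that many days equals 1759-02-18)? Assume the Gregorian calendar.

939

Jul 24, 1756 → Jul 24, 1757: 365 days.
Jul 24, 1757 → Jul 24, 1758: 365 days.
Jul 24, 1758 → Aug 24, 1758: 31 days (July has 31).
Aug 24, 1758 → Sep 24, 1758: 31 days (August has 31).
Sep 24, 1758 → Oct 24, 1758: 30 days (September has 30).
Oct 24, 1758 → Nov 24, 1758: 31 days (October has 31).
Nov 24, 1758 → Dec 24, 1758: 30 days (November has 30).
Dec 24, 1758 → Jan 24, 1759: 31 days (December has 31).
Jan 24, 1759 → Feb 18, 1759: 25 days.
Total: 939 days.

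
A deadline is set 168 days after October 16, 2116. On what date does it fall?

April 2, 2117

Oct has 31 days: +16 → Nov 1, 2116 (152 left).
Nov has 30 days: +30 → Dec 1, 2116 (122 left).
Dec has 31 days: +31 → Jan 1, 2117 (91 left).
Jan has 31 days: +31 → Feb 1, 2117 (60 left).
Feb has 28 days: +28 → Mar 1, 2117 (32 left).
Mar has 31 days: +31 → Apr 1, 2117 (1 left).
+1 → Apr 2, 2117.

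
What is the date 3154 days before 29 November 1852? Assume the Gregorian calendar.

April 11, 1844

−366 (one year; includes Feb 29, 1852) → Nov 29, 1851 (2788 left).
−365 (one year) → Nov 29, 1850 (2423 left).
−365 (one year) → Nov 29, 1849 (2058 left).
−365 (one year) → Nov 29, 1848 (1693 left).
−366 (one year; includes Feb 29, 1848) → Nov 29, 1847 (1327 left).
−365 (one year) → Nov 29, 1846 (962 left).
−365 (one year) → Nov 29, 1845 (597 left).
−365 (one year) → Nov 29, 1844 (232 left).
−29 → Oct 31, 1844 (end of Oct, 31 days; 203 left).
−31 → Sep 30, 1844 (end of Sep, 30 days; 172 left).
−30 → Aug 31, 1844 (end of Aug, 31 days; 142 left).
−31 → Jul 31, 1844 (end of Jul, 31 days; 111 left).
−31 → Jun 30, 1844 (end of Jun, 30 days; 80 left).
−30 → May 31, 1844 (end of May, 31 days; 50 left).
−31 → Apr 30, 1844 (end of Apr, 30 days; 19 left).
−19 → Apr 11, 1844.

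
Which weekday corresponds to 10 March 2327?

Thursday

Doomsday rule: the anchor day for the 2300s is Wednesday. For year 27: 27÷12 = 2 r 3, and 3÷4 = 0, so 2+3+0 = 5.
Wednesday + 5 ≡ Monday — that's 2327's doomsday.
In March the doomsday date is Mar 14.
Mar 10 is 4 days before Mar 14; 4 mod 7 = 4, so Monday − 4 = Thursday.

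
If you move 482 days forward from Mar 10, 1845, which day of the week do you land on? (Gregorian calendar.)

Sunday

First find the weekday of Mar 10, 1845. Doomsday rule: the anchor day for the 1800s is Friday. For year 45: 45÷12 = 3 r 9, and 9÷4 = 2, so 3+9+2 = 14.
Friday + 14 ≡ Friday — that's 1845's doomsday.
In March the doomsday date is Mar 14.
Mar 10 is 4 days before Mar 14; 4 mod 7 = 4, so Friday − 4 = Monday.
482 mod 7 = 6, so 482 days after a Monday is Monday + 6 = Sunday.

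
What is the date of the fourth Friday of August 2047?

August 1, 2047 is a Thursday.
The first Friday is therefore August 2 (1 days later).
The fourth Friday is 2 + 3×7 = August 23.

August 23, 2047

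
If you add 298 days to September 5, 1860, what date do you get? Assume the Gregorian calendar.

June 30, 1861

Sep has 30 days: +26 → Oct 1, 1860 (272 left).
Oct has 31 days: +31 → Nov 1, 1860 (241 left).
Nov has 30 days: +30 → Dec 1, 1860 (211 left).
Dec has 31 days: +31 → Jan 1, 1861 (180 left).
Jan has 31 days: +31 → Feb 1, 1861 (149 left).
Feb has 28 days: +28 → Mar 1, 1861 (121 left).
Mar has 31 days: +31 → Apr 1, 1861 (90 left).
Apr has 30 days: +30 → May 1, 1861 (60 left).
May has 31 days: +31 → Jun 1, 1861 (29 left).
+29 → Jun 30, 1861.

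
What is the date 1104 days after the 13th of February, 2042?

February 21, 2045

+365 (one year) → Feb 13, 2043 (739 left).
+365 (one year) → Feb 13, 2044 (374 left).
Feb has 29 days: +17 → Mar 1, 2044 (357 left).
Mar has 31 days: +31 → Apr 1, 2044 (326 left).
Apr has 30 days: +30 → May 1, 2044 (296 left).
May has 31 days: +31 → Jun 1, 2044 (265 left).
Jun has 30 days: +30 → Jul 1, 2044 (235 left).
Jul has 31 days: +31 → Aug 1, 2044 (204 left).
Aug has 31 days: +31 → Sep 1, 2044 (173 left).
Sep has 30 days: +30 → Oct 1, 2044 (143 left).
Oct has 31 days: +31 → Nov 1, 2044 (112 left).
Nov has 30 days: +30 → Dec 1, 2044 (82 left).
Dec has 31 days: +31 → Jan 1, 2045 (51 left).
Jan has 31 days: +31 → Feb 1, 2045 (20 left).
+20 → Feb 21, 2045.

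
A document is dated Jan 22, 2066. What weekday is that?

Friday

Doomsday rule: the anchor day for the 2000s is Tuesday. For year 66: 66÷12 = 5 r 6, and 6÷4 = 1, so 5+6+1 = 12.
Tuesday + 12 ≡ Sunday — that's 2066's doomsday.
In January the doomsday date is Jan 3 (2066 is not a leap year).
Jan 22 is 19 days after Jan 3; 19 mod 7 = 5, so Sunday + 5 = Friday.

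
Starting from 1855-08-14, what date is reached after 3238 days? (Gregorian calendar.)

+366 (one year; includes Feb 29, 1856) → Aug 14, 1856 (2872 left).
+365 (one year) → Aug 14, 1857 (2507 left).
+365 (one year) → Aug 14, 1858 (2142 left).
+365 (one year) → Aug 14, 1859 (1777 left).
+366 (one year; includes Feb 29, 1860) → Aug 14, 1860 (1411 left).
+365 (one year) → Aug 14, 1861 (1046 left).
+365 (one year) → Aug 14, 1862 (681 left).
+365 (one year) → Aug 14, 1863 (316 left).
Aug has 31 days: +18 → Sep 1, 1863 (298 left).
Sep has 30 days: +30 → Oct 1, 1863 (268 left).
Oct has 31 days: +31 → Nov 1, 1863 (237 left).
Nov has 30 days: +30 → Dec 1, 1863 (207 left).
Dec has 31 days: +31 → Jan 1, 1864 (176 left).
Jan has 31 days: +31 → Feb 1, 1864 (145 left).
Feb has 29 days: +29 → Mar 1, 1864 (116 left).
Mar has 31 days: +31 → Apr 1, 1864 (85 left).
Apr has 30 days: +30 → May 1, 1864 (55 left).
May has 31 days: +31 → Jun 1, 1864 (24 left).
+24 → Jun 25, 1864.

June 25, 1864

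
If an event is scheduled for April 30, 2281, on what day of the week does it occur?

Doomsday rule: the anchor day for the 2200s is Friday. For year 81: 81÷12 = 6 r 9, and 9÷4 = 2, so 6+9+2 = 17.
Friday + 17 ≡ Monday — that's 2281's doomsday.
In April the doomsday date is Apr 4.
Apr 30 is 26 days after Apr 4; 26 mod 7 = 5, so Monday + 5 = Saturday.

Saturday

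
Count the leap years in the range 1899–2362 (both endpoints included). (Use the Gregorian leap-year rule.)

Multiples of 4 in [1899,2362]: 116.
Of those, multiples of 100: 5 (not leap unless ÷400).
Multiples of 400: 1.
Leap years = 116 − 5 + 1 = 112.

112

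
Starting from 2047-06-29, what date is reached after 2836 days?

April 4, 2055

+366 (one year; includes Feb 29, 2048) → Jun 29, 2048 (2470 left).
+365 (one year) → Jun 29, 2049 (2105 left).
+365 (one year) → Jun 29, 2050 (1740 left).
+365 (one year) → Jun 29, 2051 (1375 left).
+366 (one year; includes Feb 29, 2052) → Jun 29, 2052 (1009 left).
+365 (one year) → Jun 29, 2053 (644 left).
+365 (one year) → Jun 29, 2054 (279 left).
Jun has 30 days: +2 → Jul 1, 2054 (277 left).
Jul has 31 days: +31 → Aug 1, 2054 (246 left).
Aug has 31 days: +31 → Sep 1, 2054 (215 left).
Sep has 30 days: +30 → Oct 1, 2054 (185 left).
Oct has 31 days: +31 → Nov 1, 2054 (154 left).
Nov has 30 days: +30 → Dec 1, 2054 (124 left).
Dec has 31 days: +31 → Jan 1, 2055 (93 left).
Jan has 31 days: +31 → Feb 1, 2055 (62 left).
Feb has 28 days: +28 → Mar 1, 2055 (34 left).
Mar has 31 days: +31 → Apr 1, 2055 (3 left).
+3 → Apr 4, 2055.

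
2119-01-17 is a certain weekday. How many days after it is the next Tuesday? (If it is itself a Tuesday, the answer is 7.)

7

Jan 17, 2119 is a Tuesday.
From Tuesday to the next Tuesday is 7 days.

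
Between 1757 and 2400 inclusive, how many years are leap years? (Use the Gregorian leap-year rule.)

156

Multiples of 4 in [1757,2400]: 161.
Of those, multiples of 100: 7 (not leap unless ÷400).
Multiples of 400: 2.
Leap years = 161 − 7 + 2 = 156.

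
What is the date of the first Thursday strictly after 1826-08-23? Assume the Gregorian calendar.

Aug 23, 1826 is a Wednesday.
From Wednesday to the next Thursday is 1 day.
Aug 23, 1826 + 1 = Aug 24, 1826.

August 24, 1826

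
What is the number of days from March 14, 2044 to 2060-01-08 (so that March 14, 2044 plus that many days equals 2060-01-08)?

5778

Mar 14, 2044 → Mar 14, 2045: 365 days.
Mar 14, 2045 → Mar 14, 2046: 365 days.
Mar 14, 2046 → Mar 14, 2047: 365 days.
Mar 14, 2047 → Mar 14, 2048: 366 days (Feb 29, 2048 is in that span).
Mar 14, 2048 → Mar 14, 2049: 365 days.
Mar 14, 2049 → Mar 14, 2050: 365 days.
Mar 14, 2050 → Mar 14, 2051: 365 days.
Mar 14, 2051 → Mar 14, 2052: 366 days (Feb 29, 2052 is in that span).
Mar 14, 2052 → Mar 14, 2053: 365 days.
Mar 14, 2053 → Mar 14, 2054: 365 days.
Mar 14, 2054 → Mar 14, 2055: 365 days.
Mar 14, 2055 → Mar 14, 2056: 366 days (Feb 29, 2056 is in that span).
Mar 14, 2056 → Mar 14, 2057: 365 days.
Mar 14, 2057 → Mar 14, 2058: 365 days.
Mar 14, 2058 → Mar 14, 2059: 365 days.
Mar 14, 2059 → Apr 14, 2059: 31 days (March has 31).
Apr 14, 2059 → May 14, 2059: 30 days (April has 30).
May 14, 2059 → Jun 14, 2059: 31 days (May has 31).
Jun 14, 2059 → Jul 14, 2059: 30 days (June has 30).
Jul 14, 2059 → Aug 14, 2059: 31 days (July has 31).
Aug 14, 2059 → Sep 14, 2059: 31 days (August has 31).
Sep 14, 2059 → Oct 14, 2059: 30 days (September has 30).
Oct 14, 2059 → Nov 14, 2059: 31 days (October has 31).
Nov 14, 2059 → Dec 14, 2059: 30 days (November has 30).
Dec 14, 2059 → Jan 8, 2060: 25 days.
Total: 5778 days.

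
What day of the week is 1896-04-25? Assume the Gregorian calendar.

Doomsday rule: the anchor day for the 1800s is Friday. For year 96: 96÷12 = 8 r 0, and 0÷4 = 0, so 8+0+0 = 8.
Friday + 8 ≡ Saturday — that's 1896's doomsday.
In April the doomsday date is Apr 4.
Apr 25 is 21 days after Apr 4; 21 mod 7 = 0, so Saturday + 0 = Saturday.

Saturday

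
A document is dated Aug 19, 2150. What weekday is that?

Wednesday

Doomsday rule: the anchor day for the 2100s is Sunday. For year 50: 50÷12 = 4 r 2, and 2÷4 = 0, so 4+2+0 = 6.
Sunday + 6 ≡ Saturday — that's 2150's doomsday.
In August the doomsday date is Aug 8.
Aug 19 is 11 days after Aug 8; 11 mod 7 = 4, so Saturday + 4 = Wednesday.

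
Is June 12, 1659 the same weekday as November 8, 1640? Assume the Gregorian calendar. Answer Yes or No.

From Nov 8, 1640 to Jun 12, 1659 is 6790 days.
6790 mod 7 = 0, so they are the same weekday.
(Nov 8, 1640 is a Thursday; Jun 12, 1659 is a Thursday.)

Yes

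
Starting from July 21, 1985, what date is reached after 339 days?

June 25, 1986

Jul has 31 days: +11 → Aug 1, 1985 (328 left).
Aug has 31 days: +31 → Sep 1, 1985 (297 left).
Sep has 30 days: +30 → Oct 1, 1985 (267 left).
Oct has 31 days: +31 → Nov 1, 1985 (236 left).
Nov has 30 days: +30 → Dec 1, 1985 (206 left).
Dec has 31 days: +31 → Jan 1, 1986 (175 left).
Jan has 31 days: +31 → Feb 1, 1986 (144 left).
Feb has 28 days: +28 → Mar 1, 1986 (116 left).
Mar has 31 days: +31 → Apr 1, 1986 (85 left).
Apr has 30 days: +30 → May 1, 1986 (55 left).
May has 31 days: +31 → Jun 1, 1986 (24 left).
+24 → Jun 25, 1986.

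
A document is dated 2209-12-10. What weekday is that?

Sunday

Doomsday rule: the anchor day for the 2200s is Friday. For year 09: 9÷12 = 0 r 9, and 9÷4 = 2, so 0+9+2 = 11.
Friday + 11 ≡ Tuesday — that's 2209's doomsday.
In December the doomsday date is Dec 12.
Dec 10 is 2 days before Dec 12; 2 mod 7 = 2, so Tuesday − 2 = Sunday.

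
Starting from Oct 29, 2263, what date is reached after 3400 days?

+366 (one year; includes Feb 29, 2264) → Oct 29, 2264 (3034 left).
+365 (one year) → Oct 29, 2265 (2669 left).
+365 (one year) → Oct 29, 2266 (2304 left).
+365 (one year) → Oct 29, 2267 (1939 left).
+366 (one year; includes Feb 29, 2268) → Oct 29, 2268 (1573 left).
+365 (one year) → Oct 29, 2269 (1208 left).
+365 (one year) → Oct 29, 2270 (843 left).
+365 (one year) → Oct 29, 2271 (478 left).
+366 (one year; includes Feb 29, 2272) → Oct 29, 2272 (112 left).
Oct has 31 days: +3 → Nov 1, 2272 (109 left).
Nov has 30 days: +30 → Dec 1, 2272 (79 left).
Dec has 31 days: +31 → Jan 1, 2273 (48 left).
Jan has 31 days: +31 → Feb 1, 2273 (17 left).
+17 → Feb 18, 2273.

February 18, 2273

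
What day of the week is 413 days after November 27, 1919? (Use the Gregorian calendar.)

First find the weekday of Nov 27, 1919. Doomsday rule: the anchor day for the 1900s is Wednesday. For year 19: 19÷12 = 1 r 7, and 7÷4 = 1, so 1+7+1 = 9.
Wednesday + 9 ≡ Friday — that's 1919's doomsday.
In November the doomsday date is Nov 7.
Nov 27 is 20 days after Nov 7; 20 mod 7 = 6, so Friday + 6 = Thursday.
413 mod 7 = 0, so 413 days after a Thursday is Thursday + 0 = Thursday.

Thursday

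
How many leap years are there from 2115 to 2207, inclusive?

22

Multiples of 4 in [2115,2207]: 23.
Of those, multiples of 100: 1 (not leap unless ÷400).
Multiples of 400: 0.
Leap years = 23 − 1 + 0 = 22.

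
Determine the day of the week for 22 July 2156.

Thursday

Doomsday rule: the anchor day for the 2100s is Sunday. For year 56: 56÷12 = 4 r 8, and 8÷4 = 2, so 4+8+2 = 14.
Sunday + 14 ≡ Sunday — that's 2156's doomsday.
In July the doomsday date is Jul 11.
Jul 22 is 11 days after Jul 11; 11 mod 7 = 4, so Sunday + 4 = Thursday.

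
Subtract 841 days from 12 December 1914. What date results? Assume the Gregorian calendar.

−365 (one year) → Dec 12, 1913 (476 left).
−365 (one year) → Dec 12, 1912 (111 left).
−12 → Nov 30, 1912 (end of Nov, 30 days; 99 left).
−30 → Oct 31, 1912 (end of Oct, 31 days; 69 left).
−31 → Sep 30, 1912 (end of Sep, 30 days; 38 left).
−30 → Aug 31, 1912 (end of Aug, 31 days; 8 left).
−8 → Aug 23, 1912.

August 23, 1912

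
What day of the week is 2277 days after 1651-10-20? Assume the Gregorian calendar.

Sunday

Oct 20, 1651 is a Friday.
2277 mod 7 = 2, so 2277 days after a Friday is Friday + 2 = Sunday.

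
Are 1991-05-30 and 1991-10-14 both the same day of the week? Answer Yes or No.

From May 30, 1991 to Oct 14, 1991 is 137 days.
137 mod 7 = 4, so they are different weekdays.
(May 30, 1991 is a Thursday; Oct 14, 1991 is a Monday.)

No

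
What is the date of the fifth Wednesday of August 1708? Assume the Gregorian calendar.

August 29, 1708

August 1, 1708 is a Wednesday.
The first Wednesday is therefore August 1 (same day).
The fifth Wednesday is 1 + 4×7 = August 29.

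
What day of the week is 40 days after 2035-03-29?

Mar 29, 2035 is a Thursday.
40 mod 7 = 5, so 40 days after a Thursday is Thursday + 5 = Tuesday.

Tuesday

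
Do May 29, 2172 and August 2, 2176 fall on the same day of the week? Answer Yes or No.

Yes

From May 29, 2172 to Aug 2, 2176 is 1526 days.
1526 mod 7 = 0, so they are the same weekday.
(May 29, 2172 is a Friday; Aug 2, 2176 is a Friday.)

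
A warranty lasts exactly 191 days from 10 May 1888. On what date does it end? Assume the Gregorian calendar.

November 17, 1888

May has 31 days: +22 → Jun 1, 1888 (169 left).
Jun has 30 days: +30 → Jul 1, 1888 (139 left).
Jul has 31 days: +31 → Aug 1, 1888 (108 left).
Aug has 31 days: +31 → Sep 1, 1888 (77 left).
Sep has 30 days: +30 → Oct 1, 1888 (47 left).
Oct has 31 days: +31 → Nov 1, 1888 (16 left).
+16 → Nov 17, 1888.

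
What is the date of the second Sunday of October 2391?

October 13, 2391

October 1, 2391 is a Tuesday.
The first Sunday is therefore October 6 (5 days later).
The second Sunday is 6 + 1×7 = October 13.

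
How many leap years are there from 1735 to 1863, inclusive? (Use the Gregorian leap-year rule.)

Multiples of 4 in [1735,1863]: 32.
Of those, multiples of 100: 1 (not leap unless ÷400).
Multiples of 400: 0.
Leap years = 32 − 1 + 0 = 31.

31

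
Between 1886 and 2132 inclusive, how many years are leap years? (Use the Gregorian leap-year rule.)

60

Multiples of 4 in [1886,2132]: 62.
Of those, multiples of 100: 3 (not leap unless ÷400).
Multiples of 400: 1.
Leap years = 62 − 3 + 1 = 60.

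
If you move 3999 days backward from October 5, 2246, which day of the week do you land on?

Oct 5, 2246 is a Monday.
3999 mod 7 = 2, so 3999 days before a Monday is Monday − 2 = Saturday.

Saturday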